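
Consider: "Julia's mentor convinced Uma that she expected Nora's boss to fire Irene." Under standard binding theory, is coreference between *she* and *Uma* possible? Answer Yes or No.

*Uma* is an R-expression; Principle C requires it to be free (not bound by any c-commanding expression).
— she: subject of the clause headed by 'expected'; the pronoun does not c-command the R-expression — coreference allowed.

Yes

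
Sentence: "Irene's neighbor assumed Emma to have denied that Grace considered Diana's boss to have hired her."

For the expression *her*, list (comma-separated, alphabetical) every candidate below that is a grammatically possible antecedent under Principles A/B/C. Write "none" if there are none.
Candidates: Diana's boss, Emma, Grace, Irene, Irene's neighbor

Emma, Grace, Irene, Irene's neighbor

*her* is a pronoun; Principle B requires it to be free in its binding domain — the clause headed by 'hired'.
— Diana's boss: subject of the clause headed by 'hired'; c-commands the pronoun within its binding domain — blocked (Principle B).
— Emma: subject of the clause headed by 'denied'; c-commands the pronoun but lies outside its binding domain — allowed.
— Grace: subject of the clause headed by 'considered'; c-commands the pronoun but lies outside its binding domain — allowed.
— Irene: possessor inside the subject DP of the matrix clause; does not c-command the pronoun — Principle B does not apply; allowed.
— Irene's neighbor: subject of the matrix clause; c-commands the pronoun but lies outside its binding domain — allowed.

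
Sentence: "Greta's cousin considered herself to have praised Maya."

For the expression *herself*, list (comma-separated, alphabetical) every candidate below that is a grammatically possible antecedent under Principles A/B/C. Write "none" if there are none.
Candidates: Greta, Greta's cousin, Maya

*herself* is a reflexive; Principle A requires it to be bound within its binding domain — the matrix clause.
— Greta: possessor inside the subject DP of the matrix clause; does not c-command the reflexive — cannot bind it (Principle A).
— Greta's cousin: subject of the matrix clause; c-commands the reflexive within its binding domain — allowed (Principle A).
— Maya: object of the clause headed by 'praised'; does not c-command the reflexive — cannot bind it (Principle A).

Greta's cousin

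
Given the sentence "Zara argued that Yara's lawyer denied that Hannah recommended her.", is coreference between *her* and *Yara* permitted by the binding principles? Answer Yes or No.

Yes

*her* is a pronoun; Principle B requires it to be free in its binding domain — the clause headed by 'recommended'.
— Yara: possessor inside the subject DP of the clause headed by 'denied'; does not c-command the pronoun — Principle B does not apply; allowed.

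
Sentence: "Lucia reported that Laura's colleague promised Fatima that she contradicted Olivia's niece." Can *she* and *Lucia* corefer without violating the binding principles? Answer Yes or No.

*Lucia* is an R-expression; Principle C requires it to be free (not bound by any c-commanding expression).
— she: subject of the clause headed by 'contradicted'; the pronoun does not c-command the R-expression — coreference allowed.

Yes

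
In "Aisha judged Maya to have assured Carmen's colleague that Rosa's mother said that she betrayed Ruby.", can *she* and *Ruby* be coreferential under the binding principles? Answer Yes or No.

*Ruby* is an R-expression; Principle C requires it to be free (not bound by any c-commanding expression).
— she: subject of the clause headed by 'betrayed'; the pronoun c-commands the R-expression — coreference blocked (Principle C).

No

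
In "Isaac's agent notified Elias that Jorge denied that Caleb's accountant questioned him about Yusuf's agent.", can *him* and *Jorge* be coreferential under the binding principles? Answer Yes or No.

*Jorge* is an R-expression; Principle C requires it to be free (not bound by any c-commanding expression).
— him: object of the clause headed by 'questioned'; the pronoun does not c-command the R-expression — coreference allowed.

Yes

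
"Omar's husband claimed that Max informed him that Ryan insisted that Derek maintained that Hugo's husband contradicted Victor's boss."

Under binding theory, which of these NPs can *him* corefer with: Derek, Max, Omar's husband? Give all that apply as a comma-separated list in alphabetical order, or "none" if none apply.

Omar's husband

*him* is a pronoun; Principle B requires it to be free in its binding domain — the clause headed by 'informed'.
— Derek: subject of the clause headed by 'maintained'; is c-commanded by the pronoun; coreference would bind this R-expression — blocked (Principle C).
— Max: subject of the clause headed by 'informed'; c-commands the pronoun within its binding domain — blocked (Principle B).
— Omar's husband: subject of the matrix clause; c-commands the pronoun but lies outside its binding domain — allowed.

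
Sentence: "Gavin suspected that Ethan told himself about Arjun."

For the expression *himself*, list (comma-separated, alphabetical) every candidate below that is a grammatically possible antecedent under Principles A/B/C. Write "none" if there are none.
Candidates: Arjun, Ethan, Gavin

*himself* is a reflexive; Principle A requires it to be bound within its binding domain — the clause headed by 'told'.
— Arjun: second object of the clause headed by 'told'; does not c-command the reflexive — cannot bind it (Principle A).
— Ethan: subject of the clause headed by 'told'; c-commands the reflexive within its binding domain — allowed (Principle A).
— Gavin: subject of the matrix clause; c-commands the reflexive but lies outside its binding domain — cannot bind it (Principle A).

Ethan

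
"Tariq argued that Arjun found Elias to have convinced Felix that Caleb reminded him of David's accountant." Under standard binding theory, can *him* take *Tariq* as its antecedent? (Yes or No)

Yes

*him* is a pronoun; Principle B requires it to be free in its binding domain — the clause headed by 'reminded'.
— Tariq: subject of the matrix clause; c-commands the pronoun but lies outside its binding domain — allowed.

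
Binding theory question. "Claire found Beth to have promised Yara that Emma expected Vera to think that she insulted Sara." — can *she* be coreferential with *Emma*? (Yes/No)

Yes

*she* is a pronoun; Principle B requires it to be free in its binding domain — the clause headed by 'insulted'.
— Emma: subject of the clause headed by 'expected'; c-commands the pronoun but lies outside its binding domain — allowed.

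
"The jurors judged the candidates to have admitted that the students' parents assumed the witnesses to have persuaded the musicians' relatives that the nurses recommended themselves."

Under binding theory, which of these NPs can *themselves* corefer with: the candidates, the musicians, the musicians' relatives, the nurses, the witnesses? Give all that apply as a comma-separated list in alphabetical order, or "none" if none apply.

the nurses

*themselves* is a reflexive; Principle A requires it to be bound within its binding domain — the clause headed by 'recommended'.
— the candidates: subject of the clause headed by 'admitted'; c-commands the reflexive but lies outside its binding domain — cannot bind it (Principle A).
— the musicians: possessor inside the object DP of the clause headed by 'persuaded'; does not c-command the reflexive — cannot bind it (Principle A).
— the musicians' relatives: object of the clause headed by 'persuaded'; c-commands the reflexive but lies outside its binding domain — cannot bind it (Principle A).
— the nurses: subject of the clause headed by 'recommended'; c-commands the reflexive within its binding domain — allowed (Principle A).
— the witnesses: subject of the clause headed by 'persuaded'; c-commands the reflexive but lies outside its binding domain — cannot bind it (Principle A).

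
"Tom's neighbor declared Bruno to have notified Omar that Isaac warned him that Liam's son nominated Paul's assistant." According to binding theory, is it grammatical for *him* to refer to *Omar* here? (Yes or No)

*Omar* is an R-expression; Principle C requires it to be free (not bound by any c-commanding expression).
— him: object of the clause headed by 'warned'; the pronoun does not c-command the R-expression — coreference allowed.

Yes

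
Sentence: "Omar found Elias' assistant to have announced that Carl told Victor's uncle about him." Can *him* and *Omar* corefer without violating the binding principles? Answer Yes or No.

Yes

*Omar* is an R-expression; Principle C requires it to be free (not bound by any c-commanding expression).
— him: second object of the clause headed by 'told'; the pronoun does not c-command the R-expression — coreference allowed.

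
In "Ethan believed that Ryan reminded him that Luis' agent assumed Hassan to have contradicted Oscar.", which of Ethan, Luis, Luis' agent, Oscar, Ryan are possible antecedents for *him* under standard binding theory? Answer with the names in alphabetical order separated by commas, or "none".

Ethan

*him* is a pronoun; Principle B requires it to be free in its binding domain — the clause headed by 'reminded'.
— Ethan: subject of the matrix clause; c-commands the pronoun but lies outside its binding domain — allowed.
— Luis: possessor inside the subject DP of the clause headed by 'assumed'; is c-commanded by the pronoun; coreference would bind this R-expression — blocked (Principle C).
— Luis' agent: subject of the clause headed by 'assumed'; is c-commanded by the pronoun; coreference would bind this R-expression — blocked (Principle C).
— Oscar: object of the clause headed by 'contradicted'; is c-commanded by the pronoun; coreference would bind this R-expression — blocked (Principle C).
— Ryan: subject of the clause headed by 'reminded'; c-commands the pronoun within its binding domain — blocked (Principle B).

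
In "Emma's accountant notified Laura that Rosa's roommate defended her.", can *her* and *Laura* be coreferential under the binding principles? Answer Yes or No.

Yes

*Laura* is an R-expression; Principle C requires it to be free (not bound by any c-commanding expression).
— her: object of the clause headed by 'defended'; the pronoun does not c-command the R-expression — coreference allowed.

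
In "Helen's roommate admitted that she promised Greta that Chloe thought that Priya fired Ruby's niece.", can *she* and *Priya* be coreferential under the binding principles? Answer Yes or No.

No

*Priya* is an R-expression; Principle C requires it to be free (not bound by any c-commanding expression).
— she: subject of the clause headed by 'promised'; the pronoun c-commands the R-expression — coreference blocked (Principle C).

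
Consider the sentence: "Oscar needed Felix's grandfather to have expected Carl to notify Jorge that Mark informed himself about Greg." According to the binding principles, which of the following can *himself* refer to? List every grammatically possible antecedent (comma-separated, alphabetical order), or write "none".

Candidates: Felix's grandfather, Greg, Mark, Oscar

Mark

*himself* is a reflexive; Principle A requires it to be bound within its binding domain — the clause headed by 'informed'.
— Felix's grandfather: subject of the clause headed by 'expected'; c-commands the reflexive but lies outside its binding domain — cannot bind it (Principle A).
— Greg: second object of the clause headed by 'informed'; does not c-command the reflexive — cannot bind it (Principle A).
— Mark: subject of the clause headed by 'informed'; c-commands the reflexive within its binding domain — allowed (Principle A).
— Oscar: subject of the matrix clause; c-commands the reflexive but lies outside its binding domain — cannot bind it (Principle A).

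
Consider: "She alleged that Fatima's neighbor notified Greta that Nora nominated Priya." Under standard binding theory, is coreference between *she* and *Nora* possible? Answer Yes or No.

*Nora* is an R-expression; Principle C requires it to be free (not bound by any c-commanding expression).
— she: subject of the matrix clause; the pronoun c-commands the R-expression — coreference blocked (Principle C).

No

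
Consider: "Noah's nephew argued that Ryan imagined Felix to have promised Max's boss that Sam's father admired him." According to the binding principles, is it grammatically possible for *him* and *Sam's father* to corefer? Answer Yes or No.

No

*him* is a pronoun; Principle B requires it to be free in its binding domain — the clause headed by 'admired'.
— Sam's father: subject of the clause headed by 'admired'; c-commands the pronoun within its binding domain — blocked (Principle B).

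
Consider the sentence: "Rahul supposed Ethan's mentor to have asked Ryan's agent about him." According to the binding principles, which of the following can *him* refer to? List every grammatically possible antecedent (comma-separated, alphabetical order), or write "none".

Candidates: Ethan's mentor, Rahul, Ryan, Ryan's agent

*him* is a pronoun; Principle B requires it to be free in its binding domain — the clause headed by 'asked'.
— Ethan's mentor: subject of the clause headed by 'asked'; c-commands the pronoun within its binding domain — blocked (Principle B).
— Rahul: subject of the matrix clause; c-commands the pronoun but lies outside its binding domain — allowed.
— Ryan: possessor inside the object DP of the clause headed by 'asked'; does not c-command the pronoun — Principle B does not apply; allowed.
— Ryan's agent: object of the clause headed by 'asked'; c-commands the pronoun within its binding domain — blocked (Principle B).

Rahul, Ryan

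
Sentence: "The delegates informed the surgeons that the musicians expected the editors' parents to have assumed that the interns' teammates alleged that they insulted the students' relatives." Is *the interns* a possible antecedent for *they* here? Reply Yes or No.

Yes

*they* is a pronoun; Principle B requires it to be free in its binding domain — the clause headed by 'insulted'.
— the interns: possessor inside the subject DP of the clause headed by 'alleged'; does not c-command the pronoun — Principle B does not apply; allowed.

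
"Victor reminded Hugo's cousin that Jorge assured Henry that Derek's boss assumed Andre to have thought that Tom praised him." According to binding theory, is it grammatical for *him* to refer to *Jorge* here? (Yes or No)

*Jorge* is an R-expression; Principle C requires it to be free (not bound by any c-commanding expression).
— him: object of the clause headed by 'praised'; the pronoun does not c-command the R-expression — coreference allowed.

Yes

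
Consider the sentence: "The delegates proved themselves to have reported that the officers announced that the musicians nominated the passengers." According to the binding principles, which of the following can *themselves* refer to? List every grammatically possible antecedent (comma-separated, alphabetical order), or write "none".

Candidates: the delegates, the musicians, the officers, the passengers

*themselves* is a reflexive; Principle A requires it to be bound within its binding domain — the matrix clause.
— the delegates: subject of the matrix clause; c-commands the reflexive within its binding domain — allowed (Principle A).
— the musicians: subject of the clause headed by 'nominated'; does not c-command the reflexive — cannot bind it (Principle A).
— the officers: subject of the clause headed by 'announced'; does not c-command the reflexive — cannot bind it (Principle A).
— the passengers: object of the clause headed by 'nominated'; does not c-command the reflexive — cannot bind it (Principle A).

the delegates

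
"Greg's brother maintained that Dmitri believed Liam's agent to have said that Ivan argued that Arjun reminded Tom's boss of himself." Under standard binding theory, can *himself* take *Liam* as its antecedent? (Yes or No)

No

*himself* is a reflexive; Principle A requires it to be bound within its binding domain — the clause headed by 'reminded'.
— Liam: possessor inside the subject DP of the clause headed by 'said'; does not c-command the reflexive — cannot bind it (Principle A).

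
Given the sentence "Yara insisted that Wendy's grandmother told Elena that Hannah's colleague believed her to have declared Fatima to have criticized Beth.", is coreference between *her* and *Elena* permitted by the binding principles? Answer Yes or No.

Yes

*her* is a pronoun; Principle B requires it to be free in its binding domain — the clause headed by 'believed'.
— Elena: object of the clause headed by 'told'; c-commands the pronoun but lies outside its binding domain — allowed.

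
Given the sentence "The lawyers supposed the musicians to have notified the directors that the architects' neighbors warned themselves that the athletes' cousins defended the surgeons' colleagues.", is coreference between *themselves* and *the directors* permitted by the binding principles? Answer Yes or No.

No

*themselves* is a reflexive; Principle A requires it to be bound within its binding domain — the clause headed by 'warned'.
— the directors: object of the clause headed by 'notified'; c-commands the reflexive but lies outside its binding domain — cannot bind it (Principle A).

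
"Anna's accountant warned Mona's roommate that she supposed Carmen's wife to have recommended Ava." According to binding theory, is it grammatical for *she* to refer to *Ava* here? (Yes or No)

No

*Ava* is an R-expression; Principle C requires it to be free (not bound by any c-commanding expression).
— she: subject of the clause headed by 'supposed'; the pronoun c-commands the R-expression — coreference blocked (Principle C).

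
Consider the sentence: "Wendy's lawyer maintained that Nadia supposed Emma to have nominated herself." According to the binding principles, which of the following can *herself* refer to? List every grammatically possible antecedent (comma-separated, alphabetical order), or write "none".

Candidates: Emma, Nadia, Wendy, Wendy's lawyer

Emma

*herself* is a reflexive; Principle A requires it to be bound within its binding domain — the clause headed by 'nominated'.
— Emma: subject of the clause headed by 'nominated'; c-commands the reflexive within its binding domain — allowed (Principle A).
— Nadia: subject of the clause headed by 'supposed'; c-commands the reflexive but lies outside its binding domain — cannot bind it (Principle A).
— Wendy: possessor inside the subject DP of the matrix clause; does not c-command the reflexive — cannot bind it (Principle A).
— Wendy's lawyer: subject of the matrix clause; c-commands the reflexive but lies outside its binding domain — cannot bind it (Principle A).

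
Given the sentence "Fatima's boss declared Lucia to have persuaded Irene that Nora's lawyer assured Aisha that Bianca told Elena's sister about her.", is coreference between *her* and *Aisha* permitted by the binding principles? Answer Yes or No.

*her* is a pronoun; Principle B requires it to be free in its binding domain — the clause headed by 'told'.
— Aisha: object of the clause headed by 'assured'; c-commands the pronoun but lies outside its binding domain — allowed.

Yes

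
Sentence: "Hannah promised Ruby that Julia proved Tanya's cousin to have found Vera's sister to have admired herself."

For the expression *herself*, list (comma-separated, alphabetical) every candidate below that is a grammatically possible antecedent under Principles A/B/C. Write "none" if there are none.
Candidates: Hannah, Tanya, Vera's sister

*herself* is a reflexive; Principle A requires it to be bound within its binding domain — the clause headed by 'admired'.
— Hannah: subject of the matrix clause; c-commands the reflexive but lies outside its binding domain — cannot bind it (Principle A).
— Tanya: possessor inside the subject DP of the clause headed by 'found'; does not c-command the reflexive — cannot bind it (Principle A).
— Vera's sister: subject of the clause headed by 'admired'; c-commands the reflexive within its binding domain — allowed (Principle A).

Vera's sister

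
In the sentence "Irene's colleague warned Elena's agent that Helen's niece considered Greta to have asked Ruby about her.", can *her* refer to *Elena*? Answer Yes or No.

*her* is a pronoun; Principle B requires it to be free in its binding domain — the clause headed by 'asked'.
— Elena: possessor inside the object DP of the matrix clause; does not c-command the pronoun — Principle B does not apply; allowed.

Yes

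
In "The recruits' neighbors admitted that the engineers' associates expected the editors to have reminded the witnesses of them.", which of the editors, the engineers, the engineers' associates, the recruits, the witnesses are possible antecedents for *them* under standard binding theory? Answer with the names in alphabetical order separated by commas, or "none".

*them* is a pronoun; Principle B requires it to be free in its binding domain — the clause headed by 'reminded'.
— the editors: subject of the clause headed by 'reminded'; c-commands the pronoun within its binding domain — blocked (Principle B).
— the engineers: possessor inside the subject DP of the clause headed by 'expected'; does not c-command the pronoun — Principle B does not apply; allowed.
— the engineers' associates: subject of the clause headed by 'expected'; c-commands the pronoun but lies outside its binding domain — allowed.
— the recruits: possessor inside the subject DP of the matrix clause; does not c-command the pronoun — Principle B does not apply; allowed.
— the witnesses: object of the clause headed by 'reminded'; c-commands the pronoun within its binding domain — blocked (Principle B).

the engineers, the engineers' associates, the recruits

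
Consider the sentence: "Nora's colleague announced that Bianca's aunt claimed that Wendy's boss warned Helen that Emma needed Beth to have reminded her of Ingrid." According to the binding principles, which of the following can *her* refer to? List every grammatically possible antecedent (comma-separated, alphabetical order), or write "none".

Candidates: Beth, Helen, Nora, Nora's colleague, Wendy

*her* is a pronoun; Principle B requires it to be free in its binding domain — the clause headed by 'reminded'.
— Beth: subject of the clause headed by 'reminded'; c-commands the pronoun within its binding domain — blocked (Principle B).
— Helen: object of the clause headed by 'warned'; c-commands the pronoun but lies outside its binding domain — allowed.
— Nora: possessor inside the subject DP of the matrix clause; does not c-command the pronoun — Principle B does not apply; allowed.
— Nora's colleague: subject of the matrix clause; c-commands the pronoun but lies outside its binding domain — allowed.
— Wendy: possessor inside the subject DP of the clause headed by 'warned'; does not c-command the pronoun — Principle B does not apply; allowed.

Helen, Nora, Nora's colleague, Wendy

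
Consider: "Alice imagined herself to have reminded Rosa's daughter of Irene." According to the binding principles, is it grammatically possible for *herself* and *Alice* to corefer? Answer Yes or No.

*herself* is a reflexive; Principle A requires it to be bound within its binding domain — the matrix clause.
— Alice: subject of the matrix clause; c-commands the reflexive within its binding domain — allowed (Principle A).

Yes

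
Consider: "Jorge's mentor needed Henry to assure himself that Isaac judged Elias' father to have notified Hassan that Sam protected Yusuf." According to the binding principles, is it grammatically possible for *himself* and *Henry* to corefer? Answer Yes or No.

Yes

*himself* is a reflexive; Principle A requires it to be bound within its binding domain — the clause headed by 'assure'.
— Henry: subject of the clause headed by 'assure'; c-commands the reflexive within its binding domain — allowed (Principle A).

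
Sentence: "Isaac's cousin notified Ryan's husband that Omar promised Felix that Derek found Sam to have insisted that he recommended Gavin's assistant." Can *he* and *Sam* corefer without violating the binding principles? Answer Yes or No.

Yes

*Sam* is an R-expression; Principle C requires it to be free (not bound by any c-commanding expression).
— he: subject of the clause headed by 'recommended'; the pronoun does not c-command the R-expression — coreference allowed.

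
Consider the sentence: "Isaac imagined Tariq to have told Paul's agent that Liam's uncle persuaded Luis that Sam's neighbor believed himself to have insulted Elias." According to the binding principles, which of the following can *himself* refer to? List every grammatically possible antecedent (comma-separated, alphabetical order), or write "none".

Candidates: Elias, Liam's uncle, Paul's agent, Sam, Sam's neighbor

Sam's neighbor

*himself* is a reflexive; Principle A requires it to be bound within its binding domain — the clause headed by 'believed'.
— Elias: object of the clause headed by 'insulted'; does not c-command the reflexive — cannot bind it (Principle A).
— Liam's uncle: subject of the clause headed by 'persuaded'; c-commands the reflexive but lies outside its binding domain — cannot bind it (Principle A).
— Paul's agent: object of the clause headed by 'told'; c-commands the reflexive but lies outside its binding domain — cannot bind it (Principle A).
— Sam: possessor inside the subject DP of the clause headed by 'believed'; does not c-command the reflexive — cannot bind it (Principle A).
— Sam's neighbor: subject of the clause headed by 'believed'; c-commands the reflexive within its binding domain — allowed (Principle A).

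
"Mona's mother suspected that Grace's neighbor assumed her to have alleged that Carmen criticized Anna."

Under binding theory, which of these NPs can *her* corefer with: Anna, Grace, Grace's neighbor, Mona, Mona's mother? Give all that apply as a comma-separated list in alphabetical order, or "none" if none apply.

*her* is a pronoun; Principle B requires it to be free in its binding domain — the clause headed by 'assumed'.
— Anna: object of the clause headed by 'criticized'; is c-commanded by the pronoun; coreference would bind this R-expression — blocked (Principle C).
— Grace: possessor inside the subject DP of the clause headed by 'assumed'; does not c-command the pronoun — Principle B does not apply; allowed.
— Grace's neighbor: subject of the clause headed by 'assumed'; c-commands the pronoun within its binding domain — blocked (Principle B).
— Mona: possessor inside the subject DP of the matrix clause; does not c-command the pronoun — Principle B does not apply; allowed.
— Mona's mother: subject of the matrix clause; c-commands the pronoun but lies outside its binding domain — allowed.

Grace, Mona, Mona's mother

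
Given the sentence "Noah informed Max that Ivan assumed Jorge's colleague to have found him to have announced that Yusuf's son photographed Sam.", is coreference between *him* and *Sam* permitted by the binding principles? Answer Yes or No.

No

*him* is a pronoun; Principle B requires it to be free in its binding domain — the clause headed by 'found'.
— Sam: object of the clause headed by 'photographed'; is c-commanded by the pronoun; coreference would bind this R-expression — blocked (Principle C).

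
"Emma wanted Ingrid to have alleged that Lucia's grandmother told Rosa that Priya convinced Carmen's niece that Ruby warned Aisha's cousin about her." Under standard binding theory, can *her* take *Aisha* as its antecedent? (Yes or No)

*her* is a pronoun; Principle B requires it to be free in its binding domain — the clause headed by 'warned'.
— Aisha: possessor inside the object DP of the clause headed by 'warned'; does not c-command the pronoun — Principle B does not apply; allowed.

Yes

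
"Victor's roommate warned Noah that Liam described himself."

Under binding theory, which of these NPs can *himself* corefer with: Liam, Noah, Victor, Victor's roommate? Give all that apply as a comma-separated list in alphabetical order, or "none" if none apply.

Liam

*himself* is a reflexive; Principle A requires it to be bound within its binding domain — the clause headed by 'described'.
— Liam: subject of the clause headed by 'described'; c-commands the reflexive within its binding domain — allowed (Principle A).
— Noah: object of the matrix clause; c-commands the reflexive but lies outside its binding domain — cannot bind it (Principle A).
— Victor: possessor inside the subject DP of the matrix clause; does not c-command the reflexive — cannot bind it (Principle A).
— Victor's roommate: subject of the matrix clause; c-commands the reflexive but lies outside its binding domain — cannot bind it (Principle A).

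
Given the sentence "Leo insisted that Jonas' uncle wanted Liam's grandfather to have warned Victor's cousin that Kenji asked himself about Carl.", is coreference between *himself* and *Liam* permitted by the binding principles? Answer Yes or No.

No

*himself* is a reflexive; Principle A requires it to be bound within its binding domain — the clause headed by 'asked'.
— Liam: possessor inside the subject DP of the clause headed by 'warned'; does not c-command the reflexive — cannot bind it (Principle A).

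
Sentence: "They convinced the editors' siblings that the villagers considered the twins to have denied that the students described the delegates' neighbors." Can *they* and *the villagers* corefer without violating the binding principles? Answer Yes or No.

No

*the villagers* is an R-expression; Principle C requires it to be free (not bound by any c-commanding expression).
— they: subject of the matrix clause; the pronoun c-commands the R-expression — coreference blocked (Principle C).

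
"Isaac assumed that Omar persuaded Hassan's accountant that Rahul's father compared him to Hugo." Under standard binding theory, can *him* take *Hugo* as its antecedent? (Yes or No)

*him* is a pronoun; Principle B requires it to be free in its binding domain — the clause headed by 'compared'.
— Hugo: second object of the clause headed by 'compared'; is c-commanded by the pronoun; coreference would bind this R-expression — blocked (Principle C).

No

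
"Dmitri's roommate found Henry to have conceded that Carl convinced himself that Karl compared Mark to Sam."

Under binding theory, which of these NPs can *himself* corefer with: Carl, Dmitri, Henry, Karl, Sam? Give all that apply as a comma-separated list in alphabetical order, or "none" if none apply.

*himself* is a reflexive; Principle A requires it to be bound within its binding domain — the clause headed by 'convinced'.
— Carl: subject of the clause headed by 'convinced'; c-commands the reflexive within its binding domain — allowed (Principle A).
— Dmitri: possessor inside the subject DP of the matrix clause; does not c-command the reflexive — cannot bind it (Principle A).
— Henry: subject of the clause headed by 'conceded'; c-commands the reflexive but lies outside its binding domain — cannot bind it (Principle A).
— Karl: subject of the clause headed by 'compared'; does not c-command the reflexive — cannot bind it (Principle A).
— Sam: second object of the clause headed by 'compared'; does not c-command the reflexive — cannot bind it (Principle A).

Carl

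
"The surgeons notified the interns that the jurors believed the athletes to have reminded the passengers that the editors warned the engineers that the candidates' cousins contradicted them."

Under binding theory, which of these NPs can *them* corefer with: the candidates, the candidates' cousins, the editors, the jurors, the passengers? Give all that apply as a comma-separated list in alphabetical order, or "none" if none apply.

*them* is a pronoun; Principle B requires it to be free in its binding domain — the clause headed by 'contradicted'.
— the candidates: possessor inside the subject DP of the clause headed by 'contradicted'; does not c-command the pronoun — Principle B does not apply; allowed.
— the candidates' cousins: subject of the clause headed by 'contradicted'; c-commands the pronoun within its binding domain — blocked (Principle B).
— the editors: subject of the clause headed by 'warned'; c-commands the pronoun but lies outside its binding domain — allowed.
— the jurors: subject of the clause headed by 'believed'; c-commands the pronoun but lies outside its binding domain — allowed.
— the passengers: object of the clause headed by 'reminded'; c-commands the pronoun but lies outside its binding domain — allowed.

the candidates, the editors, the jurors, the passengers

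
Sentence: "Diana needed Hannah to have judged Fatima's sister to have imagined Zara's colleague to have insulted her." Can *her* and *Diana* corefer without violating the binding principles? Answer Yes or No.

Yes

*Diana* is an R-expression; Principle C requires it to be free (not bound by any c-commanding expression).
— her: object of the clause headed by 'insulted'; the pronoun does not c-command the R-expression — coreference allowed.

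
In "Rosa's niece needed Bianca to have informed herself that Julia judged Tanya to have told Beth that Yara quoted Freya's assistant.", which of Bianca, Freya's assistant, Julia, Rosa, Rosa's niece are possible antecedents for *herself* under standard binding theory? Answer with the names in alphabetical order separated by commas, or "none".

*herself* is a reflexive; Principle A requires it to be bound within its binding domain — the clause headed by 'informed'.
— Bianca: subject of the clause headed by 'informed'; c-commands the reflexive within its binding domain — allowed (Principle A).
— Freya's assistant: object of the clause headed by 'quoted'; does not c-command the reflexive — cannot bind it (Principle A).
— Julia: subject of the clause headed by 'judged'; does not c-command the reflexive — cannot bind it (Principle A).
— Rosa: possessor inside the subject DP of the matrix clause; does not c-command the reflexive — cannot bind it (Principle A).
— Rosa's niece: subject of the matrix clause; c-commands the reflexive but lies outside its binding domain — cannot bind it (Principle A).

Bianca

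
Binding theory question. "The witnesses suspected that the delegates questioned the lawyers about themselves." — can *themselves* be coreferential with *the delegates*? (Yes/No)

Yes

*themselves* is a reflexive; Principle A requires it to be bound within its binding domain — the clause headed by 'questioned'.
— the delegates: subject of the clause headed by 'questioned'; c-commands the reflexive within its binding domain — allowed (Principle A).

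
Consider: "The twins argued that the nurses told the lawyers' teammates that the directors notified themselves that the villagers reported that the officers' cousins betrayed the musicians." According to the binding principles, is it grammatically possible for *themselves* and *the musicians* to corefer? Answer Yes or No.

*themselves* is a reflexive; Principle A requires it to be bound within its binding domain — the clause headed by 'notified'.
— the musicians: object of the clause headed by 'betrayed'; does not c-command the reflexive — cannot bind it (Principle A).

No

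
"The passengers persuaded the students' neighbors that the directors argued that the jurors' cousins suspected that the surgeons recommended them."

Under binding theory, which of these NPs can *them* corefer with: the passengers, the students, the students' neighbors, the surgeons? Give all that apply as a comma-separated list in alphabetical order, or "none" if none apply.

the passengers, the students, the students' neighbors

*them* is a pronoun; Principle B requires it to be free in its binding domain — the clause headed by 'recommended'.
— the passengers: subject of the matrix clause; c-commands the pronoun but lies outside its binding domain — allowed.
— the students: possessor inside the object DP of the matrix clause; does not c-command the pronoun — Principle B does not apply; allowed.
— the students' neighbors: object of the matrix clause; c-commands the pronoun but lies outside its binding domain — allowed.
— the surgeons: subject of the clause headed by 'recommended'; c-commands the pronoun within its binding domain — blocked (Principle B).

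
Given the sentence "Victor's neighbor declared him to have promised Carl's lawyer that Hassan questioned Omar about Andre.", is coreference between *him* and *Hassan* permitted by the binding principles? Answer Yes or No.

*him* is a pronoun; Principle B requires it to be free in its binding domain — the matrix clause.
— Hassan: subject of the clause headed by 'questioned'; is c-commanded by the pronoun; coreference would bind this R-expression — blocked (Principle C).

No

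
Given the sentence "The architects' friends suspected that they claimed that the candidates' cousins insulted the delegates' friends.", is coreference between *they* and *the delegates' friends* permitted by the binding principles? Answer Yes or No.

*they* is a pronoun; Principle B requires it to be free in its binding domain — the clause headed by 'claimed'.
— the delegates' friends: object of the clause headed by 'insulted'; is c-commanded by the pronoun; coreference would bind this R-expression — blocked (Principle C).

No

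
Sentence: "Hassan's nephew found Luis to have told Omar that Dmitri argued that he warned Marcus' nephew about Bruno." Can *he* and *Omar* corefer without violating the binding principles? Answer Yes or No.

Yes

*Omar* is an R-expression; Principle C requires it to be free (not bound by any c-commanding expression).
— he: subject of the clause headed by 'warned'; the pronoun does not c-command the R-expression — coreference allowed.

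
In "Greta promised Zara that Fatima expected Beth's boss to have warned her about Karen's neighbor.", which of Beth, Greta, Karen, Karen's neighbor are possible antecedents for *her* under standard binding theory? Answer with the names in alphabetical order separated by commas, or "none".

Beth, Greta

*her* is a pronoun; Principle B requires it to be free in its binding domain — the clause headed by 'warned'.
— Beth: possessor inside the subject DP of the clause headed by 'warned'; does not c-command the pronoun — Principle B does not apply; allowed.
— Greta: subject of the matrix clause; c-commands the pronoun but lies outside its binding domain — allowed.
— Karen: possessor inside the second object DP of the clause headed by 'warned'; is c-commanded by the pronoun; coreference would bind this R-expression — blocked (Principle C).
— Karen's neighbor: second object of the clause headed by 'warned'; is c-commanded by the pronoun; coreference would bind this R-expression — blocked (Principle C).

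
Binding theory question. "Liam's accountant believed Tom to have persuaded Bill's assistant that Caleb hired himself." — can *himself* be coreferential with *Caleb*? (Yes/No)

Yes

*himself* is a reflexive; Principle A requires it to be bound within its binding domain — the clause headed by 'hired'.
— Caleb: subject of the clause headed by 'hired'; c-commands the reflexive within its binding domain — allowed (Principle A).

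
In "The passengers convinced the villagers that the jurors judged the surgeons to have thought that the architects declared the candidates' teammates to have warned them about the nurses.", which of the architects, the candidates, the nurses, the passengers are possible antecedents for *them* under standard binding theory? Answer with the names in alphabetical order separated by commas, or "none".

*them* is a pronoun; Principle B requires it to be free in its binding domain — the clause headed by 'warned'.
— the architects: subject of the clause headed by 'declared'; c-commands the pronoun but lies outside its binding domain — allowed.
— the candidates: possessor inside the subject DP of the clause headed by 'warned'; does not c-command the pronoun — Principle B does not apply; allowed.
— the nurses: second object of the clause headed by 'warned'; is c-commanded by the pronoun; coreference would bind this R-expression — blocked (Principle C).
— the passengers: subject of the matrix clause; c-commands the pronoun but lies outside its binding domain — allowed.

the architects, the candidates, the passengers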